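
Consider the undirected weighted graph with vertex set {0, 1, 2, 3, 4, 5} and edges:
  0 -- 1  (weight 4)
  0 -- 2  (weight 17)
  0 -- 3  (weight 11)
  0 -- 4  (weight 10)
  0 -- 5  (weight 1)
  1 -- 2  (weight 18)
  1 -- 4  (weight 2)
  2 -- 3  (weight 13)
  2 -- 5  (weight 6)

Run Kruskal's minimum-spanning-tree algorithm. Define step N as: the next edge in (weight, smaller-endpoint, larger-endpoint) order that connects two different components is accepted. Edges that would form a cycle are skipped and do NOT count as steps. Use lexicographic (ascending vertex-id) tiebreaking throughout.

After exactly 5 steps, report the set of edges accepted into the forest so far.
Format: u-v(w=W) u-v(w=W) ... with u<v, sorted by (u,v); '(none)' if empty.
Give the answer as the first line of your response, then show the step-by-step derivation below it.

0-1(w=4) 0-3(w=11) 0-5(w=1) 1-4(w=2) 2-5(w=6)

step 1: add edge 0-5 (w=1); MST = {0-5(w=1)}
step 2: add edge 1-4 (w=2); MST = {0-5(w=1) 1-4(w=2)}
step 3: add edge 0-1 (w=4); MST = {0-1(w=4) 0-5(w=1) 1-4(w=2)}
step 4: add edge 2-5 (w=6); MST = {0-1(w=4) 0-5(w=1) 1-4(w=2) 2-5(w=6)}
step 5: add edge 0-3 (w=11); MST = {0-1(w=4) 0-3(w=11) 0-5(w=1) 1-4(w=2) 2-5(w=6)}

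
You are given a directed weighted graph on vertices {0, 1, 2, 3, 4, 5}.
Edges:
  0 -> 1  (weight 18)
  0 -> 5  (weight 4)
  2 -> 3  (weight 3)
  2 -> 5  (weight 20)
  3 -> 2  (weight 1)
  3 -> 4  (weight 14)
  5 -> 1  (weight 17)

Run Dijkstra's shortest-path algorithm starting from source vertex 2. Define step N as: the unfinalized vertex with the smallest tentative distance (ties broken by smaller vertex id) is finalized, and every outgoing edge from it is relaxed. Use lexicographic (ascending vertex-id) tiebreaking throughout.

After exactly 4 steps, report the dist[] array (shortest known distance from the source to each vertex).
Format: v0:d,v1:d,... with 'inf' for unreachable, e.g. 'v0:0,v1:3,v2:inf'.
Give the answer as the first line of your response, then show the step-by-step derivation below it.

v0:inf,v1:37,v2:0,v3:3,v4:17,v5:20

step 1: dist = v0:inf,v1:inf,v2:0,v3:3,v4:inf,v5:20
step 2: dist = v0:inf,v1:inf,v2:0,v3:3,v4:17,v5:20
step 3: dist = v0:inf,v1:inf,v2:0,v3:3,v4:17,v5:20
step 4: dist = v0:inf,v1:37,v2:0,v3:3,v4:17,v5:20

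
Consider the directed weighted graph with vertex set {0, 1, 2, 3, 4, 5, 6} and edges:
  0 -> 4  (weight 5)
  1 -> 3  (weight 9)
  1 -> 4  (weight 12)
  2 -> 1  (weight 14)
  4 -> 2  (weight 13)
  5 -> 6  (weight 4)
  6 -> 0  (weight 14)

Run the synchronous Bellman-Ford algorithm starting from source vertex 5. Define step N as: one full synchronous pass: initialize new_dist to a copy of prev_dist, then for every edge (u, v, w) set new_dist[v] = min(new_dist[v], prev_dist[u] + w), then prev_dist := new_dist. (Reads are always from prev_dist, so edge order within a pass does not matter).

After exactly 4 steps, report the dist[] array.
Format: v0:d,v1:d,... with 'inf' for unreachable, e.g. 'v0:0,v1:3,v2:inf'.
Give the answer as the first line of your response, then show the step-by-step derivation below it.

v0:18,v1:inf,v2:36,v3:inf,v4:23,v5:0,v6:4

step 1: dist = v0:inf,v1:inf,v2:inf,v3:inf,v4:inf,v5:0,v6:4
step 2: dist = v0:18,v1:inf,v2:inf,v3:inf,v4:inf,v5:0,v6:4
step 3: dist = v0:18,v1:inf,v2:inf,v3:inf,v4:23,v5:0,v6:4
step 4: dist = v0:18,v1:inf,v2:36,v3:inf,v4:23,v5:0,v6:4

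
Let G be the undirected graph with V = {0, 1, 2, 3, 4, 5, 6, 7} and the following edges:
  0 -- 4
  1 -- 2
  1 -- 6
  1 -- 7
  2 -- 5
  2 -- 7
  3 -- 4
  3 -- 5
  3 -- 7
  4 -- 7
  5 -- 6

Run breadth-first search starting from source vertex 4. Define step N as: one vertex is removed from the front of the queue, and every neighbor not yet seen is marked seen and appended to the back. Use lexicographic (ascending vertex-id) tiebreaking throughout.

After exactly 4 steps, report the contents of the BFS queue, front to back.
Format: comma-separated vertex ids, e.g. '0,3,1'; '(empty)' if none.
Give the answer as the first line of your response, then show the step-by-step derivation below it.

5,1,2

step 1: dequeue 4; queue=[0,3,7]; order=4
step 2: dequeue 0; queue=[3,7]; order=4,0
step 3: dequeue 3; queue=[7,5]; order=4,0,3
step 4: dequeue 7; queue=[5,1,2]; order=4,0,3,7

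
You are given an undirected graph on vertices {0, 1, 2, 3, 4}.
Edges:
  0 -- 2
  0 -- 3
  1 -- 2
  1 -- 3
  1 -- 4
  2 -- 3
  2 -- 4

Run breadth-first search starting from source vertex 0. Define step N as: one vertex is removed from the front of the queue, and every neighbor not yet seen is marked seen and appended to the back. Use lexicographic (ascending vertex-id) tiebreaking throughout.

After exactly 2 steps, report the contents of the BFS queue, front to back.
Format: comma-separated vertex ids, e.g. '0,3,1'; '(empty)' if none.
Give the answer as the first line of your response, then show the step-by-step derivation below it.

3,1,4

step 1: dequeue 0; queue=[2,3]; order=0
step 2: dequeue 2; queue=[3,1,4]; order=0,2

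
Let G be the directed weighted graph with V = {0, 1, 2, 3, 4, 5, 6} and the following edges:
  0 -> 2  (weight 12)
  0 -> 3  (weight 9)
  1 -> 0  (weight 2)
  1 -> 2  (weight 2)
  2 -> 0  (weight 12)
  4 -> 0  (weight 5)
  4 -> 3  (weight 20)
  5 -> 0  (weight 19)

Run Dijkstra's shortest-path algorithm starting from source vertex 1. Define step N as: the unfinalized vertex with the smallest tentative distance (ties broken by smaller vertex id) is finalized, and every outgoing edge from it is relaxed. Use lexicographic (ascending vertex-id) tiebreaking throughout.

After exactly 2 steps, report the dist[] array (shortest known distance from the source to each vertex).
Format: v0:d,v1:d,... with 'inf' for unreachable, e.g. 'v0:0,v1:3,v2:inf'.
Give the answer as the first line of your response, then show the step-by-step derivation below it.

v0:2,v1:0,v2:2,v3:11,v4:inf,v5:inf,v6:inf

step 1: dist = v0:2,v1:0,v2:2,v3:inf,v4:inf,v5:inf,v6:inf
step 2: dist = v0:2,v1:0,v2:2,v3:11,v4:inf,v5:inf,v6:inf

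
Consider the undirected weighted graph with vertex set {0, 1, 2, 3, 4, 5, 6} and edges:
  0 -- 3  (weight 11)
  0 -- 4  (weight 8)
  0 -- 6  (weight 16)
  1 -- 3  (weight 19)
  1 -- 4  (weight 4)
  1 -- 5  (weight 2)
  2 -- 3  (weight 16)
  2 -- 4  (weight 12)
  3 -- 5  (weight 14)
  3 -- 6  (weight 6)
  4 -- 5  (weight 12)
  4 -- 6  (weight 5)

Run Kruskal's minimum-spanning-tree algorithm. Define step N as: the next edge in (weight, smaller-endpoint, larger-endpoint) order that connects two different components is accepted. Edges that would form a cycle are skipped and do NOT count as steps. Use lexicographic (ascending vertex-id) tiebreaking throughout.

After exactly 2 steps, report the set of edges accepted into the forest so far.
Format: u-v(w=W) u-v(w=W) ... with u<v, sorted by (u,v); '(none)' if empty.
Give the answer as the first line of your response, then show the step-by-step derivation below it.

1-4(w=4) 1-5(w=2)

step 1: add edge 1-5 (w=2); MST = {1-5(w=2)}
step 2: add edge 1-4 (w=4); MST = {1-4(w=4) 1-5(w=2)}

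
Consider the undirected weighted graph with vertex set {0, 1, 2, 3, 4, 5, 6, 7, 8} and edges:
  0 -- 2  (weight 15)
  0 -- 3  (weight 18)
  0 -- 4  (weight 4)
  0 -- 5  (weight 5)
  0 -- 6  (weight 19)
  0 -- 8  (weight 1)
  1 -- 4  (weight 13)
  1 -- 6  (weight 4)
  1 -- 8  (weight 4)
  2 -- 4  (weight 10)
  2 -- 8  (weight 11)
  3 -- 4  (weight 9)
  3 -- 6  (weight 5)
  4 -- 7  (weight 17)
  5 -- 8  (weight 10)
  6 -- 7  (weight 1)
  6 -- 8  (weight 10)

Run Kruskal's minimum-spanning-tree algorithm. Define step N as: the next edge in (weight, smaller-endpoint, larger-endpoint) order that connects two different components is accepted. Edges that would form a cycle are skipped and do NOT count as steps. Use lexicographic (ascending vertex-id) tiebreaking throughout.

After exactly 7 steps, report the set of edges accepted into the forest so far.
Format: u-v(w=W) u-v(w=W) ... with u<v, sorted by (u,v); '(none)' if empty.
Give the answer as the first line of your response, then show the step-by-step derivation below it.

0-4(w=4) 0-5(w=5) 0-8(w=1) 1-6(w=4) 1-8(w=4) 3-6(w=5) 6-7(w=1)

step 1: add edge 0-8 (w=1); MST = {0-8(w=1)}
step 2: add edge 6-7 (w=1); MST = {0-8(w=1) 6-7(w=1)}
step 3: add edge 0-4 (w=4); MST = {0-4(w=4) 0-8(w=1) 6-7(w=1)}
step 4: add edge 1-6 (w=4); MST = {0-4(w=4) 0-8(w=1) 1-6(w=4) 6-7(w=1)}
step 5: add edge 1-8 (w=4); MST = {0-4(w=4) 0-8(w=1) 1-6(w=4) 1-8(w=4) 6-7(w=1)}
step 6: add edge 0-5 (w=5); MST = {0-4(w=4) 0-5(w=5) 0-8(w=1) 1-6(w=4) 1-8(w=4) 6-7(w=1)}
step 7: add edge 3-6 (w=5); MST = {0-4(w=4) 0-5(w=5) 0-8(w=1) 1-6(w=4) 1-8(w=4) 3-6(w=5) 6-7(w=1)}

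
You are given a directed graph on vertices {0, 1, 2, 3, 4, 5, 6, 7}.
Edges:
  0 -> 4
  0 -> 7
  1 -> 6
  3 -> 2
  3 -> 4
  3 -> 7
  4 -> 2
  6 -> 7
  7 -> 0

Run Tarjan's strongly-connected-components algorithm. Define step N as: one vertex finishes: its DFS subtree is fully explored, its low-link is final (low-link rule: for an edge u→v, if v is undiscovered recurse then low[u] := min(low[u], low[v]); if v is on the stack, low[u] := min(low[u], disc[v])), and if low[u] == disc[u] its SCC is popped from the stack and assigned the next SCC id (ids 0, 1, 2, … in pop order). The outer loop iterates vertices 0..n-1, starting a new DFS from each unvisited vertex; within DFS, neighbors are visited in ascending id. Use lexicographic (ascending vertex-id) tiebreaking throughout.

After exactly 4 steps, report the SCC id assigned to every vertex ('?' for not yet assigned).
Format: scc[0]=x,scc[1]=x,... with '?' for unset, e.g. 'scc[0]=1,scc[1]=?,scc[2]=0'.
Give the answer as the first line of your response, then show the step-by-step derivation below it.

scc[0]=2,scc[1]=?,scc[2]=0,scc[3]=?,scc[4]=1,scc[5]=?,scc[6]=?,scc[7]=2

step 1: low=(low[0]=0,low[1]=?,low[2]=2,low[3]=?,low[4]=1,low[5]=?,low[6]=?,low[7]=?); scc=(scc[0]=?,scc[1]=?,scc[2]=0,scc[3]=?,scc[4]=?,scc[5]=?,scc[6]=?,scc[7]=?)
step 2: low=(low[0]=0,low[1]=?,low[2]=2,low[3]=?,low[4]=1,low[5]=?,low[6]=?,low[7]=?); scc=(scc[0]=?,scc[1]=?,scc[2]=0,scc[3]=?,scc[4]=1,scc[5]=?,scc[6]=?,scc[7]=?)
step 3: low=(low[0]=0,low[1]=?,low[2]=2,low[3]=?,low[4]=1,low[5]=?,low[6]=?,low[7]=0); scc=(scc[0]=?,scc[1]=?,scc[2]=0,scc[3]=?,scc[4]=1,scc[5]=?,scc[6]=?,scc[7]=?)
step 4: low=(low[0]=0,low[1]=?,low[2]=2,low[3]=?,low[4]=1,low[5]=?,low[6]=?,low[7]=0); scc=(scc[0]=2,scc[1]=?,scc[2]=0,scc[3]=?,scc[4]=1,scc[5]=?,scc[6]=?,scc[7]=2)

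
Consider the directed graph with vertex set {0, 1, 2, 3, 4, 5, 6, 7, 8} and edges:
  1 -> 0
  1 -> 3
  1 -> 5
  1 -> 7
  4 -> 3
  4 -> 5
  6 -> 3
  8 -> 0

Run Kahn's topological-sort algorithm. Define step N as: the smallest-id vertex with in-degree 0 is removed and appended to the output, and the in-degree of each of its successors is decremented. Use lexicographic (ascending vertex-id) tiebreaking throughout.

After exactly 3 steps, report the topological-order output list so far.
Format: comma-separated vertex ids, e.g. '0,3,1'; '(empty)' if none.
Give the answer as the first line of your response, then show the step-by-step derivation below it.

1,2,4

step 1: output 1; order=[1]; indeg=(1,0,0,2,0,1,0,0,0)
step 2: output 2; order=[1,2]; indeg=(1,0,0,2,0,1,0,0,0)
step 3: output 4; order=[1,2,4]; indeg=(1,0,0,1,0,0,0,0,0)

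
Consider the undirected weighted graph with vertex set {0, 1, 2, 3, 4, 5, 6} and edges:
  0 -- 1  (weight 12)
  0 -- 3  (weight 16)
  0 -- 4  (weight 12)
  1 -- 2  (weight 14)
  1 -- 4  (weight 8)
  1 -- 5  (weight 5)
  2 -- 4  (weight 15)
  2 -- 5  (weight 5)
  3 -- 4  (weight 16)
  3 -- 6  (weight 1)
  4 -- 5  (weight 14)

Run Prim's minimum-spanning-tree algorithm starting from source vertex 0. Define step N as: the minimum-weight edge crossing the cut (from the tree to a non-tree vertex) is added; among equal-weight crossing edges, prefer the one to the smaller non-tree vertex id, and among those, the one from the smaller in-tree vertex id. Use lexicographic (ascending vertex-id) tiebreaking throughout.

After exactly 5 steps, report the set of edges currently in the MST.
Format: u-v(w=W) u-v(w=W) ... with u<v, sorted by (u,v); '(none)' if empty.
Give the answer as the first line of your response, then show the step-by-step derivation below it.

0-1(w=12) 0-3(w=16) 1-4(w=8) 1-5(w=5) 2-5(w=5)

step 1: add edge 0-1 (w=12); MST = {0-1(w=12)}
step 2: add edge 1-5 (w=5); MST = {0-1(w=12) 1-5(w=5)}
step 3: add edge 2-5 (w=5); MST = {0-1(w=12) 1-5(w=5) 2-5(w=5)}
step 4: add edge 1-4 (w=8); MST = {0-1(w=12) 1-4(w=8) 1-5(w=5) 2-5(w=5)}
step 5: add edge 0-3 (w=16); MST = {0-1(w=12) 0-3(w=16) 1-4(w=8) 1-5(w=5) 2-5(w=5)}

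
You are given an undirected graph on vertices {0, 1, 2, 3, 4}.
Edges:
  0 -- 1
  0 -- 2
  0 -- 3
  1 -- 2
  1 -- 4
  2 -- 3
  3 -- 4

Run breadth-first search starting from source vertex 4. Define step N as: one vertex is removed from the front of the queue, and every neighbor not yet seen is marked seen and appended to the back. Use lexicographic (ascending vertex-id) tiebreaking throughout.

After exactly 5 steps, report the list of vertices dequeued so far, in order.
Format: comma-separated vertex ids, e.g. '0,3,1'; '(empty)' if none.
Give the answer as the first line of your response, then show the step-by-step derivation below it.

4,1,3,0,2

step 1: dequeue 4; queue=[1,3]; order=4
step 2: dequeue 1; queue=[3,0,2]; order=4,1
step 3: dequeue 3; queue=[0,2]; order=4,1,3
step 4: dequeue 0; queue=[2]; order=4,1,3,0
step 5: dequeue 2; queue=[(empty)]; order=4,1,3,0,2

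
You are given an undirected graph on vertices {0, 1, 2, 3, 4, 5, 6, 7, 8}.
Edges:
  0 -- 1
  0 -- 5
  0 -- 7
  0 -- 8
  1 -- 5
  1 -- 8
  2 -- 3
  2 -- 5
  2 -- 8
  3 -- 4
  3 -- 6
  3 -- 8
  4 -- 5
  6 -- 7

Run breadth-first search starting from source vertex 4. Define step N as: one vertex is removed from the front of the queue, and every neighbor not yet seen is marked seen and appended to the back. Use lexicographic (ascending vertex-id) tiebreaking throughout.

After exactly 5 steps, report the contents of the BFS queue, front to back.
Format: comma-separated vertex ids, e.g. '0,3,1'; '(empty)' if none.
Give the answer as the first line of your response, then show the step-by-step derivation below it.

8,0,1,7

step 1: dequeue 4; queue=[3,5]; order=4
step 2: dequeue 3; queue=[5,2,6,8]; order=4,3
step 3: dequeue 5; queue=[2,6,8,0,1]; order=4,3,5
step 4: dequeue 2; queue=[6,8,0,1]; order=4,3,5,2
step 5: dequeue 6; queue=[8,0,1,7]; order=4,3,5,2,6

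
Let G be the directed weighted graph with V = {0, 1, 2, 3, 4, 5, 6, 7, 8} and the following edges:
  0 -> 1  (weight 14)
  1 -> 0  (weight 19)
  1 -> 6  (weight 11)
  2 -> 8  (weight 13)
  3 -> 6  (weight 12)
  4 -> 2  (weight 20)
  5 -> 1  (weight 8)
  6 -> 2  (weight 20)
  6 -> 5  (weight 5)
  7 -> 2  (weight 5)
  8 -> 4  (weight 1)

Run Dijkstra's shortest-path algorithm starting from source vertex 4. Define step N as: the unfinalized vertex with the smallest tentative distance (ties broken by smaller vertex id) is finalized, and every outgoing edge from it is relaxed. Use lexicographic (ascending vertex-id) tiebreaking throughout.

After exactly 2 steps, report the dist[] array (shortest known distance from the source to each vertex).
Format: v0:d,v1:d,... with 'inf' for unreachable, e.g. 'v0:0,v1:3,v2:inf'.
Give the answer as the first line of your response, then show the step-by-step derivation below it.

v0:inf,v1:inf,v2:20,v3:inf,v4:0,v5:inf,v6:inf,v7:inf,v8:33

step 1: dist = v0:inf,v1:inf,v2:20,v3:inf,v4:0,v5:inf,v6:inf,v7:inf,v8:inf
step 2: dist = v0:inf,v1:inf,v2:20,v3:inf,v4:0,v5:inf,v6:inf,v7:inf,v8:33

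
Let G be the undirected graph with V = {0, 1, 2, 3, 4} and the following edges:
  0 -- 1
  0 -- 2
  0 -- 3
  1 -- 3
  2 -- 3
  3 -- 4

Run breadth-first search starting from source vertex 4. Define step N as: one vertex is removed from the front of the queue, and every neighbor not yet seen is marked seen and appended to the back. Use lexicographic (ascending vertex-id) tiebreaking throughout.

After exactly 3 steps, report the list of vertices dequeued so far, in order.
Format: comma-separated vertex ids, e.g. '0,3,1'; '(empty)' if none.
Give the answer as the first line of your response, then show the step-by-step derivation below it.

4,3,0

step 1: dequeue 4; queue=[3]; order=4
step 2: dequeue 3; queue=[0,1,2]; order=4,3
step 3: dequeue 0; queue=[1,2]; order=4,3,0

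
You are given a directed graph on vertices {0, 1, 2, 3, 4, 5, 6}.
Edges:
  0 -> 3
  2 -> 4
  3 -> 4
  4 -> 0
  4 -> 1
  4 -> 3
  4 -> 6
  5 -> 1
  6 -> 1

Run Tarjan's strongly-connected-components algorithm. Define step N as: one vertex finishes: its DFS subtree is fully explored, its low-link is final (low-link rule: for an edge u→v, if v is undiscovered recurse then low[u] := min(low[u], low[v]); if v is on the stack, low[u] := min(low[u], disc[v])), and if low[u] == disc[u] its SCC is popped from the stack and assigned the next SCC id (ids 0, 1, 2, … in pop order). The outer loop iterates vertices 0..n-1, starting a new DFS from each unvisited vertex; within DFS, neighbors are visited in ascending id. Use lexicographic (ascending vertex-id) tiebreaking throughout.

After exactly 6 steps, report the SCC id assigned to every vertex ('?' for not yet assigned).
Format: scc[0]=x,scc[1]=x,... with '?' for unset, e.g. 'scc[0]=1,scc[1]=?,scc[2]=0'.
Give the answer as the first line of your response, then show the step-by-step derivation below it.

scc[0]=2,scc[1]=0,scc[2]=3,scc[3]=2,scc[4]=2,scc[5]=?,scc[6]=1

step 1: low=(low[0]=0,low[1]=3,low[2]=?,low[3]=1,low[4]=0,low[5]=?,low[6]=?); scc=(scc[0]=?,scc[1]=0,scc[2]=?,scc[3]=?,scc[4]=?,scc[5]=?,scc[6]=?)
step 2: low=(low[0]=0,low[1]=3,low[2]=?,low[3]=1,low[4]=0,low[5]=?,low[6]=4); scc=(scc[0]=?,scc[1]=0,scc[2]=?,scc[3]=?,scc[4]=?,scc[5]=?,scc[6]=1)
step 3: low=(low[0]=0,low[1]=3,low[2]=?,low[3]=1,low[4]=0,low[5]=?,low[6]=4); scc=(scc[0]=?,scc[1]=0,scc[2]=?,scc[3]=?,scc[4]=?,scc[5]=?,scc[6]=1)
step 4: low=(low[0]=0,low[1]=3,low[2]=?,low[3]=0,low[4]=0,low[5]=?,low[6]=4); scc=(scc[0]=?,scc[1]=0,scc[2]=?,scc[3]=?,scc[4]=?,scc[5]=?,scc[6]=1)
step 5: low=(low[0]=0,low[1]=3,low[2]=?,low[3]=0,low[4]=0,low[5]=?,low[6]=4); scc=(scc[0]=2,scc[1]=0,scc[2]=?,scc[3]=2,scc[4]=2,scc[5]=?,scc[6]=1)
step 6: low=(low[0]=0,low[1]=3,low[2]=5,low[3]=0,low[4]=0,low[5]=?,low[6]=4); scc=(scc[0]=2,scc[1]=0,scc[2]=3,scc[3]=2,scc[4]=2,scc[5]=?,scc[6]=1)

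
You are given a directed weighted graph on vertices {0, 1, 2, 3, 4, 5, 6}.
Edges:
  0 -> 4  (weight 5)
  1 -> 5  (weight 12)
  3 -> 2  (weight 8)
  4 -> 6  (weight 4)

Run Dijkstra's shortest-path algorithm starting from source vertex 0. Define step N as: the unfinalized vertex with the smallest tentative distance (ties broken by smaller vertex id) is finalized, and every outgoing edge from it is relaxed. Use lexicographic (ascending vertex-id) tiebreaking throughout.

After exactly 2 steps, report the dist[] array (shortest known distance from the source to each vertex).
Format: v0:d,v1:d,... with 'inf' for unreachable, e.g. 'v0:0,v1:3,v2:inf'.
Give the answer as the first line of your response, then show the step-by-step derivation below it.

v0:0,v1:inf,v2:inf,v3:inf,v4:5,v5:inf,v6:9

step 1: dist = v0:0,v1:inf,v2:inf,v3:inf,v4:5,v5:inf,v6:inf
step 2: dist = v0:0,v1:inf,v2:inf,v3:inf,v4:5,v5:inf,v6:9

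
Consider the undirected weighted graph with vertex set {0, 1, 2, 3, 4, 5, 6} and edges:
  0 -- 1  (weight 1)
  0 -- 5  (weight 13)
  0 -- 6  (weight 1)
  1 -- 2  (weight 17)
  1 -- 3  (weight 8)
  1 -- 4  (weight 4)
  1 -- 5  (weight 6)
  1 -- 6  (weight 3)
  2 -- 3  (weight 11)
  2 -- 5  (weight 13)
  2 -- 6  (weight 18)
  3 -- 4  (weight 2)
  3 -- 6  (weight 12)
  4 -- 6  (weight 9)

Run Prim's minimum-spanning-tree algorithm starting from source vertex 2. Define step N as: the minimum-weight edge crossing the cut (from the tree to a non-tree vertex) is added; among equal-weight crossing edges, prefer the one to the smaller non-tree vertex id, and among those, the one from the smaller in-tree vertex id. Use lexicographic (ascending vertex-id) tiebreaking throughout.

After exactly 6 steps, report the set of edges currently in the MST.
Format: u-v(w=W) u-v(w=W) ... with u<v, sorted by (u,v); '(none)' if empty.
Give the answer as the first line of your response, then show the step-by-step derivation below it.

0-1(w=1) 0-6(w=1) 1-4(w=4) 1-5(w=6) 2-3(w=11) 3-4(w=2)

step 1: add edge 2-3 (w=11); MST = {2-3(w=11)}
step 2: add edge 3-4 (w=2); MST = {2-3(w=11) 3-4(w=2)}
step 3: add edge 1-4 (w=4); MST = {1-4(w=4) 2-3(w=11) 3-4(w=2)}
step 4: add edge 0-1 (w=1); MST = {0-1(w=1) 1-4(w=4) 2-3(w=11) 3-4(w=2)}
step 5: add edge 0-6 (w=1); MST = {0-1(w=1) 0-6(w=1) 1-4(w=4) 2-3(w=11) 3-4(w=2)}
step 6: add edge 1-5 (w=6); MST = {0-1(w=1) 0-6(w=1) 1-4(w=4) 1-5(w=6) 2-3(w=11) 3-4(w=2)}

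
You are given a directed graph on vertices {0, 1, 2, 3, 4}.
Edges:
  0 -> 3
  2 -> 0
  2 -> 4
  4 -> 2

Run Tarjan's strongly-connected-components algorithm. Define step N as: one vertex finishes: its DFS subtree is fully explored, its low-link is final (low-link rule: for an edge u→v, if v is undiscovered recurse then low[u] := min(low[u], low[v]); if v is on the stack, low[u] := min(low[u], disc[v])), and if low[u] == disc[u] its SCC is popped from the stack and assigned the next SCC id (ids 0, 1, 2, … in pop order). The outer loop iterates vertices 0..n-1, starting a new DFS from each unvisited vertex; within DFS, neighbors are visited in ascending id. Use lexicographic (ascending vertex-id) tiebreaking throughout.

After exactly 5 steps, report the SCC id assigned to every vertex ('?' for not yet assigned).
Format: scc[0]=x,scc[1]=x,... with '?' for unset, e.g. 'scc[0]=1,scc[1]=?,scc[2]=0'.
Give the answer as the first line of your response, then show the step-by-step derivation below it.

scc[0]=1,scc[1]=2,scc[2]=3,scc[3]=0,scc[4]=3

step 1: low=(low[0]=0,low[1]=?,low[2]=?,low[3]=1,low[4]=?); scc=(scc[0]=?,scc[1]=?,scc[2]=?,scc[3]=0,scc[4]=?)
step 2: low=(low[0]=0,low[1]=?,low[2]=?,low[3]=1,low[4]=?); scc=(scc[0]=1,scc[1]=?,scc[2]=?,scc[3]=0,scc[4]=?)
step 3: low=(low[0]=0,low[1]=2,low[2]=?,low[3]=1,low[4]=?); scc=(scc[0]=1,scc[1]=2,scc[2]=?,scc[3]=0,scc[4]=?)
step 4: low=(low[0]=0,low[1]=2,low[2]=3,low[3]=1,low[4]=3); scc=(scc[0]=1,scc[1]=2,scc[2]=?,scc[3]=0,scc[4]=?)
step 5: low=(low[0]=0,low[1]=2,low[2]=3,low[3]=1,low[4]=3); scc=(scc[0]=1,scc[1]=2,scc[2]=3,scc[3]=0,scc[4]=3)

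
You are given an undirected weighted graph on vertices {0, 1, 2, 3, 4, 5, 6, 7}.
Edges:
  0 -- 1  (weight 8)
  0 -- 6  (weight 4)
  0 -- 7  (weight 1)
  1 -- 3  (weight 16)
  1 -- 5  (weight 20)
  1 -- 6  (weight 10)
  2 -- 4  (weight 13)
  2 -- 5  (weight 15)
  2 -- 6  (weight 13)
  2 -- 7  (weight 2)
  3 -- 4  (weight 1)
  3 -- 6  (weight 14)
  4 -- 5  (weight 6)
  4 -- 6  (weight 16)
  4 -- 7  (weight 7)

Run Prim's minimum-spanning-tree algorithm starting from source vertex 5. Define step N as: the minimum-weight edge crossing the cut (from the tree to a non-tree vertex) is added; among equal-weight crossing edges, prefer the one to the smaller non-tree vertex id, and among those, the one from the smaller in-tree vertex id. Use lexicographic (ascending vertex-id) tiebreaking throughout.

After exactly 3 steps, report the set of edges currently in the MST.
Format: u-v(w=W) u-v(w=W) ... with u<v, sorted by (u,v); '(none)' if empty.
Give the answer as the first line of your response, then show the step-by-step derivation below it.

3-4(w=1) 4-5(w=6) 4-7(w=7)

step 1: add edge 4-5 (w=6); MST = {4-5(w=6)}
step 2: add edge 3-4 (w=1); MST = {3-4(w=1) 4-5(w=6)}
step 3: add edge 4-7 (w=7); MST = {3-4(w=1) 4-5(w=6) 4-7(w=7)}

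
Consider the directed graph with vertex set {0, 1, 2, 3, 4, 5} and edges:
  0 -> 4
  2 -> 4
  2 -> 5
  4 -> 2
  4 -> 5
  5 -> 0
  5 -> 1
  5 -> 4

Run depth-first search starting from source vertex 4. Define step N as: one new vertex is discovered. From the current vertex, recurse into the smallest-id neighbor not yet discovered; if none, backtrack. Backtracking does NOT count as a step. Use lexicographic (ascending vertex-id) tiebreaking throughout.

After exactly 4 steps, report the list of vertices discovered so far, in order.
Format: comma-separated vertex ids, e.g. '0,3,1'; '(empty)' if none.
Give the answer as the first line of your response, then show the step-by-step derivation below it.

4,2,5,0

step 1: discover 4; path=4; order=4
step 2: discover 2; path=4>2; order=4,2
step 3: discover 5; path=4>2>5; order=4,2,5
step 4: discover 0; path=4>2>5>0; order=4,2,5,0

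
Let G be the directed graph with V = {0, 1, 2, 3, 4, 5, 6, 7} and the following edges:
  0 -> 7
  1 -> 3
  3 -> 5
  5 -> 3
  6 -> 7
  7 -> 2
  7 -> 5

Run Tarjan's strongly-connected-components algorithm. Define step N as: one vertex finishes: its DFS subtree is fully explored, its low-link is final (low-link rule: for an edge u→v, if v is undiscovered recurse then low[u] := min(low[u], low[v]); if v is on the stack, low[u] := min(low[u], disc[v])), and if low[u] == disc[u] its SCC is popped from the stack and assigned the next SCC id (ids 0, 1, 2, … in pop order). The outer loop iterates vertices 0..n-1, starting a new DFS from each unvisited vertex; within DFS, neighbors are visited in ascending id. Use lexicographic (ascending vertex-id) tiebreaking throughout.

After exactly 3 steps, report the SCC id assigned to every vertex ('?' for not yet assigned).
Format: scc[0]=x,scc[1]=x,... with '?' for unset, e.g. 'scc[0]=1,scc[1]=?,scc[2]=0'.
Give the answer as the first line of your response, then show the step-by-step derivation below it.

scc[0]=?,scc[1]=?,scc[2]=0,scc[3]=1,scc[4]=?,scc[5]=1,scc[6]=?,scc[7]=?

step 1: low=(low[0]=0,low[1]=?,low[2]=2,low[3]=?,low[4]=?,low[5]=?,low[6]=?,low[7]=1); scc=(scc[0]=?,scc[1]=?,scc[2]=0,scc[3]=?,scc[4]=?,scc[5]=?,scc[6]=?,scc[7]=?)
step 2: low=(low[0]=0,low[1]=?,low[2]=2,low[3]=3,low[4]=?,low[5]=3,low[6]=?,low[7]=1); scc=(scc[0]=?,scc[1]=?,scc[2]=0,scc[3]=?,scc[4]=?,scc[5]=?,scc[6]=?,scc[7]=?)
step 3: low=(low[0]=0,low[1]=?,low[2]=2,low[3]=3,low[4]=?,low[5]=3,low[6]=?,low[7]=1); scc=(scc[0]=?,scc[1]=?,scc[2]=0,scc[3]=1,scc[4]=?,scc[5]=1,scc[6]=?,scc[7]=?)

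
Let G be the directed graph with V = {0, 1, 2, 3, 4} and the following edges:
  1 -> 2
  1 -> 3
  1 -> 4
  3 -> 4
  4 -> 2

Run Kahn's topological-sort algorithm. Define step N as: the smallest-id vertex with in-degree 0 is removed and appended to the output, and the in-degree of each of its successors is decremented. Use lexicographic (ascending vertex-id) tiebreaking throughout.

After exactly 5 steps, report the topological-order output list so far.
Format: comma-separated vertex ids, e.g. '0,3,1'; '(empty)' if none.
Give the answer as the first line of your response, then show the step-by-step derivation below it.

0,1,3,4,2

step 1: output 0; order=[0]; indeg=(0,0,2,1,2)
step 2: output 1; order=[0,1]; indeg=(0,0,1,0,1)
step 3: output 3; order=[0,1,3]; indeg=(0,0,1,0,0)
step 4: output 4; order=[0,1,3,4]; indeg=(0,0,0,0,0)
step 5: output 2; order=[0,1,3,4,2]; indeg=(0,0,0,0,0)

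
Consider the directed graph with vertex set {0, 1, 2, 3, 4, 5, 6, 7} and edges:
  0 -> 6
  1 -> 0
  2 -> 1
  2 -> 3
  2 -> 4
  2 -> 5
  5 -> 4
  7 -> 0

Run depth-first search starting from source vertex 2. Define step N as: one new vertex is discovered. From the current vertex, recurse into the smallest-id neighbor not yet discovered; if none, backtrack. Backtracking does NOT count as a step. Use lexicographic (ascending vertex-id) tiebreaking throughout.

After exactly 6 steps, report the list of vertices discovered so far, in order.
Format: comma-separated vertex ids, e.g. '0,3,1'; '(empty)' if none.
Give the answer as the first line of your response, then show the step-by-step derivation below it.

2,1,0,6,3,4

step 1: discover 2; path=2; order=2
step 2: discover 1; path=2>1; order=2,1
step 3: discover 0; path=2>1>0; order=2,1,0
step 4: discover 6; path=2>1>0>6; order=2,1,0,6
step 5: discover 3; path=2>3; order=2,1,0,6,3
step 6: discover 4; path=2>4; order=2,1,0,6,3,4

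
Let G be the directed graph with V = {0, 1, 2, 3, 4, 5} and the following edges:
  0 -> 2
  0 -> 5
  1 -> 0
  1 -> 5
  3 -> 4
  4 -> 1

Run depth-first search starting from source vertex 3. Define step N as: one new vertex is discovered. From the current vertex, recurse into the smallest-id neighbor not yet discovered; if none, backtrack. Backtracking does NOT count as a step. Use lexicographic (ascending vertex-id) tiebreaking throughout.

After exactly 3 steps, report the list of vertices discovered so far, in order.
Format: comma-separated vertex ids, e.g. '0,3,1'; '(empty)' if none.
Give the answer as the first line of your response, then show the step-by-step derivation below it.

3,4,1

step 1: discover 3; path=3; order=3
step 2: discover 4; path=3>4; order=3,4
step 3: discover 1; path=3>4>1; order=3,4,1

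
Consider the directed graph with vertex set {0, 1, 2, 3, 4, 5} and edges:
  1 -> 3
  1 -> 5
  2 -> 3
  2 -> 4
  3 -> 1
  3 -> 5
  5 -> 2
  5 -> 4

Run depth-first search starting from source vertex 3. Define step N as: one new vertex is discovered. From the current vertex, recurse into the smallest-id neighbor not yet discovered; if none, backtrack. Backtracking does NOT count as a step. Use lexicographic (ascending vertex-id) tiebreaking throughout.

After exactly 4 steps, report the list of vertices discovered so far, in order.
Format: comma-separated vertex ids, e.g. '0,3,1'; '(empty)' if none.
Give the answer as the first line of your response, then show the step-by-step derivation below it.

3,1,5,2

step 1: discover 3; path=3; order=3
step 2: discover 1; path=3>1; order=3,1
step 3: discover 5; path=3>1>5; order=3,1,5
step 4: discover 2; path=3>1>5>2; order=3,1,5,2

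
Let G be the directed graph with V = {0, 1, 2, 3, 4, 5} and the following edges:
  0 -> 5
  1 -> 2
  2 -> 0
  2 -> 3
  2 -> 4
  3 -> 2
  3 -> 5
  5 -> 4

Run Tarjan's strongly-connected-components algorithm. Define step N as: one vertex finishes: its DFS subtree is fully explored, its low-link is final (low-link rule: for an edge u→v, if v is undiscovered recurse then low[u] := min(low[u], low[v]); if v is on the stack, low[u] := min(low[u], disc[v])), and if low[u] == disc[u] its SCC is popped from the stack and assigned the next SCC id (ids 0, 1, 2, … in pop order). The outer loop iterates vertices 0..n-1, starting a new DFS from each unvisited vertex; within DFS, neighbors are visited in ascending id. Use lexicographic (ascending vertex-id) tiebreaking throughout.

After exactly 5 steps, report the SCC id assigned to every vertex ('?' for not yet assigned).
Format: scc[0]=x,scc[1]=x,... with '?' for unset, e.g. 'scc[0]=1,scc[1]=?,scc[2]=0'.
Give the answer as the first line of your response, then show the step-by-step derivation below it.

scc[0]=2,scc[1]=?,scc[2]=3,scc[3]=3,scc[4]=0,scc[5]=1

step 1: low=(low[0]=0,low[1]=?,low[2]=?,low[3]=?,low[4]=2,low[5]=1); scc=(scc[0]=?,scc[1]=?,scc[2]=?,scc[3]=?,scc[4]=0,scc[5]=?)
step 2: low=(low[0]=0,low[1]=?,low[2]=?,low[3]=?,low[4]=2,low[5]=1); scc=(scc[0]=?,scc[1]=?,scc[2]=?,scc[3]=?,scc[4]=0,scc[5]=1)
step 3: low=(low[0]=0,low[1]=?,low[2]=?,low[3]=?,low[4]=2,low[5]=1); scc=(scc[0]=2,scc[1]=?,scc[2]=?,scc[3]=?,scc[4]=0,scc[5]=1)
step 4: low=(low[0]=0,low[1]=3,low[2]=4,low[3]=4,low[4]=2,low[5]=1); scc=(scc[0]=2,scc[1]=?,scc[2]=?,scc[3]=?,scc[4]=0,scc[5]=1)
step 5: low=(low[0]=0,low[1]=3,low[2]=4,low[3]=4,low[4]=2,low[5]=1); scc=(scc[0]=2,scc[1]=?,scc[2]=3,scc[3]=3,scc[4]=0,scc[5]=1)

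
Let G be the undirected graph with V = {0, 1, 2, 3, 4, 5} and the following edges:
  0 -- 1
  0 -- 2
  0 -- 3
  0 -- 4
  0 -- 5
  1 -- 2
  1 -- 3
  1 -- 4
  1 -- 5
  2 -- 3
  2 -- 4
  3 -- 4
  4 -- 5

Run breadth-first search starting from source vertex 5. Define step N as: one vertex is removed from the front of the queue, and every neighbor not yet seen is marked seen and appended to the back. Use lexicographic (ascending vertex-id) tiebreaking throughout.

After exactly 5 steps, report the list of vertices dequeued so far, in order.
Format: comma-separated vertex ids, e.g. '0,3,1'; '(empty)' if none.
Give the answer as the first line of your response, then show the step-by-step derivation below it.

5,0,1,4,2

step 1: dequeue 5; queue=[0,1,4]; order=5
step 2: dequeue 0; queue=[1,4,2,3]; order=5,0
step 3: dequeue 1; queue=[4,2,3]; order=5,0,1
step 4: dequeue 4; queue=[2,3]; order=5,0,1,4
step 5: dequeue 2; queue=[3]; order=5,0,1,4,2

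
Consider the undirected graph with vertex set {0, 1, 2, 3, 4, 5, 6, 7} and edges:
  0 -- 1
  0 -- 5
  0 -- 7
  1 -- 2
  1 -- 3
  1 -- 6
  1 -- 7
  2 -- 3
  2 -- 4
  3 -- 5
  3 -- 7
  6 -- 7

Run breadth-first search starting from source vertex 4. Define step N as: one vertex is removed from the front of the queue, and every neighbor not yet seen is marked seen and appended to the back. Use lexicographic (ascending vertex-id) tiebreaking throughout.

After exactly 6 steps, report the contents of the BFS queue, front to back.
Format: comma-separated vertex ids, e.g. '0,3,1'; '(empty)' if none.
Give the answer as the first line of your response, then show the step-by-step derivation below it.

7,5

step 1: dequeue 4; queue=[2]; order=4
step 2: dequeue 2; queue=[1,3]; order=4,2
step 3: dequeue 1; queue=[3,0,6,7]; order=4,2,1
step 4: dequeue 3; queue=[0,6,7,5]; order=4,2,1,3
step 5: dequeue 0; queue=[6,7,5]; order=4,2,1,3,0
step 6: dequeue 6; queue=[7,5]; order=4,2,1,3,0,6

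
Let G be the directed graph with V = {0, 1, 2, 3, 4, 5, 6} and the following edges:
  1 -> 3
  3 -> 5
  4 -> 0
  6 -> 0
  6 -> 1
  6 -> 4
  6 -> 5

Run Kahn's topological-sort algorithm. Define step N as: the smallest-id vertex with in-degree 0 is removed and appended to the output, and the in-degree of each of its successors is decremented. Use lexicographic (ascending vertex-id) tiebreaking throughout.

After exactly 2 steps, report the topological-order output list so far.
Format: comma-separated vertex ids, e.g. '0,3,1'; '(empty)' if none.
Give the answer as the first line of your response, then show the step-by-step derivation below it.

2,6

step 1: output 2; order=[2]; indeg=(2,1,0,1,1,2,0)
step 2: output 6; order=[2,6]; indeg=(1,0,0,1,0,1,0)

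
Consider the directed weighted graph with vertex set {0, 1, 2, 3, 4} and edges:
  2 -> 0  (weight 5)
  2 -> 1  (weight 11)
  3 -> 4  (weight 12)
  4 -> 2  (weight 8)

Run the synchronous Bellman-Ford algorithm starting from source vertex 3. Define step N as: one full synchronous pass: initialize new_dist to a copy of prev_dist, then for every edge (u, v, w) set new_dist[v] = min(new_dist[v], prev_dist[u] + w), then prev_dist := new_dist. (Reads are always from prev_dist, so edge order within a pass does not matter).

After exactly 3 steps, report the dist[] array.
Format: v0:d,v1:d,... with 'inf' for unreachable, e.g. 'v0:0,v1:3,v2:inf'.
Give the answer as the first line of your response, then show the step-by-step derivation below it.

v0:25,v1:31,v2:20,v3:0,v4:12

step 1: dist = v0:inf,v1:inf,v2:inf,v3:0,v4:12
step 2: dist = v0:inf,v1:inf,v2:20,v3:0,v4:12
step 3: dist = v0:25,v1:31,v2:20,v3:0,v4:12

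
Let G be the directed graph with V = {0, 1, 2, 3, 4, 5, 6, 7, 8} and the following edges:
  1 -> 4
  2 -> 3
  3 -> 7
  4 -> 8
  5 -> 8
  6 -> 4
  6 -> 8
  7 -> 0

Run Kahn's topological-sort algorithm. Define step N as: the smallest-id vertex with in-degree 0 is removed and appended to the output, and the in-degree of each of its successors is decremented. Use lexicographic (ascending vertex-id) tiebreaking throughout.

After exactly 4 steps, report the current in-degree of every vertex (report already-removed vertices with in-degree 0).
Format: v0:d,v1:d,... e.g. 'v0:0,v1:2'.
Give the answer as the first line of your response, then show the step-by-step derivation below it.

v0:1,v1:0,v2:0,v3:0,v4:1,v5:0,v6:0,v7:0,v8:2

step 1: output 1; order=[1]; indeg=(1,0,0,1,1,0,0,1,3)
step 2: output 2; order=[1,2]; indeg=(1,0,0,0,1,0,0,1,3)
step 3: output 3; order=[1,2,3]; indeg=(1,0,0,0,1,0,0,0,3)
step 4: output 5; order=[1,2,3,5]; indeg=(1,0,0,0,1,0,0,0,2)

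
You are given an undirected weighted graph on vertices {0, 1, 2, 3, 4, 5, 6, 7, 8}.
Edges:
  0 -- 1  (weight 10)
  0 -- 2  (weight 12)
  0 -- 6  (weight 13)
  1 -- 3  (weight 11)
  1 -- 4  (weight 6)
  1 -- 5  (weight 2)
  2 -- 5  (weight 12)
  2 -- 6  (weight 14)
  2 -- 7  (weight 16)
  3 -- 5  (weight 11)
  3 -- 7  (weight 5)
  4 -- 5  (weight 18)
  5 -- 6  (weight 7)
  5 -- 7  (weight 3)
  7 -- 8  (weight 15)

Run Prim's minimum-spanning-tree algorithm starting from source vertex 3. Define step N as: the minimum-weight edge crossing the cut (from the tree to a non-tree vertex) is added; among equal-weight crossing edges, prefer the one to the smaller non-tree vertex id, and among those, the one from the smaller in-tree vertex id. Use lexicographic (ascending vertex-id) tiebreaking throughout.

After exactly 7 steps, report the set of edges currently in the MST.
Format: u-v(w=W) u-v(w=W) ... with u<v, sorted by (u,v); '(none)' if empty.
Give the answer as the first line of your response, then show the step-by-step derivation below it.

0-1(w=10) 0-2(w=12) 1-4(w=6) 1-5(w=2) 3-7(w=5) 5-6(w=7) 5-7(w=3)

step 1: add edge 3-7 (w=5); MST = {3-7(w=5)}
step 2: add edge 5-7 (w=3); MST = {3-7(w=5) 5-7(w=3)}
step 3: add edge 1-5 (w=2); MST = {1-5(w=2) 3-7(w=5) 5-7(w=3)}
step 4: add edge 1-4 (w=6); MST = {1-4(w=6) 1-5(w=2) 3-7(w=5) 5-7(w=3)}
step 5: add edge 5-6 (w=7); MST = {1-4(w=6) 1-5(w=2) 3-7(w=5) 5-6(w=7) 5-7(w=3)}
step 6: add edge 0-1 (w=10); MST = {0-1(w=10) 1-4(w=6) 1-5(w=2) 3-7(w=5) 5-6(w=7) 5-7(w=3)}
step 7: add edge 0-2 (w=12); MST = {0-1(w=10) 0-2(w=12) 1-4(w=6) 1-5(w=2) 3-7(w=5) 5-6(w=7) 5-7(w=3)}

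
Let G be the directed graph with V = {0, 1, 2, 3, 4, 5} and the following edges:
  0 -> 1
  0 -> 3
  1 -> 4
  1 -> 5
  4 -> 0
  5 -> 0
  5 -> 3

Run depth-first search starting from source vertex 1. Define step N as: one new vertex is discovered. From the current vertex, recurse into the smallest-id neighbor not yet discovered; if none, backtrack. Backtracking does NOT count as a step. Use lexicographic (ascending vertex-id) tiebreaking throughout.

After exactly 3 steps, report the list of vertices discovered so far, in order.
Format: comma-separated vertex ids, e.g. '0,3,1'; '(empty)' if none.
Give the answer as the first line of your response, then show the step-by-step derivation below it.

1,4,0

step 1: discover 1; path=1; order=1
step 2: discover 4; path=1>4; order=1,4
step 3: discover 0; path=1>4>0; order=1,4,0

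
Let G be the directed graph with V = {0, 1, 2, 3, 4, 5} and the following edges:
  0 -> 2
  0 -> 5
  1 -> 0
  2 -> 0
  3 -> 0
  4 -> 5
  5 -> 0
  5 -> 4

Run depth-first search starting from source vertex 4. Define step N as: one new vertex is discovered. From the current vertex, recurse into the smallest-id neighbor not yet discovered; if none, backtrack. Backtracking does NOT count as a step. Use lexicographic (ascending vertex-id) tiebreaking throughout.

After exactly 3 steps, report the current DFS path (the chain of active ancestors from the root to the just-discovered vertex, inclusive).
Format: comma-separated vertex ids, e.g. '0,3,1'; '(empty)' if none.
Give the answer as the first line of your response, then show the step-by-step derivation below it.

4,5,0

step 1: discover 4; path=4; order=4
step 2: discover 5; path=4>5; order=4,5
step 3: discover 0; path=4>5>0; order=4,5,0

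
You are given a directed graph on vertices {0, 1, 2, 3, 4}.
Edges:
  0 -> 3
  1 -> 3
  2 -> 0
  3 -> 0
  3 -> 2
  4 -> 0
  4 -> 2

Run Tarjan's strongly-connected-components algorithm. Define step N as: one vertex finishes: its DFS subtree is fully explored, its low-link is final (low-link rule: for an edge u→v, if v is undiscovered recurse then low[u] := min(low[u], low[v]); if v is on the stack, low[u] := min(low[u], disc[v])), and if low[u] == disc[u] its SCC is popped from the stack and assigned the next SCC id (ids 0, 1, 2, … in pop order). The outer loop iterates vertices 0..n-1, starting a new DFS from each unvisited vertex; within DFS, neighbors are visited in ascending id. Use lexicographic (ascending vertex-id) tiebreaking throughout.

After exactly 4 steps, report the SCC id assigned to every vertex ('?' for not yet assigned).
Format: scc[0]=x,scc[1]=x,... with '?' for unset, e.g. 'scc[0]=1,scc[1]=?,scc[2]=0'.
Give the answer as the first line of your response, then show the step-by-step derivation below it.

scc[0]=0,scc[1]=1,scc[2]=0,scc[3]=0,scc[4]=?

step 1: low=(low[0]=0,low[1]=?,low[2]=0,low[3]=0,low[4]=?); scc=(scc[0]=?,scc[1]=?,scc[2]=?,scc[3]=?,scc[4]=?)
step 2: low=(low[0]=0,low[1]=?,low[2]=0,low[3]=0,low[4]=?); scc=(scc[0]=?,scc[1]=?,scc[2]=?,scc[3]=?,scc[4]=?)
step 3: low=(low[0]=0,low[1]=?,low[2]=0,low[3]=0,low[4]=?); scc=(scc[0]=0,scc[1]=?,scc[2]=0,scc[3]=0,scc[4]=?)
step 4: low=(low[0]=0,low[1]=3,low[2]=0,low[3]=0,low[4]=?); scc=(scc[0]=0,scc[1]=1,scc[2]=0,scc[3]=0,scc[4]=?)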